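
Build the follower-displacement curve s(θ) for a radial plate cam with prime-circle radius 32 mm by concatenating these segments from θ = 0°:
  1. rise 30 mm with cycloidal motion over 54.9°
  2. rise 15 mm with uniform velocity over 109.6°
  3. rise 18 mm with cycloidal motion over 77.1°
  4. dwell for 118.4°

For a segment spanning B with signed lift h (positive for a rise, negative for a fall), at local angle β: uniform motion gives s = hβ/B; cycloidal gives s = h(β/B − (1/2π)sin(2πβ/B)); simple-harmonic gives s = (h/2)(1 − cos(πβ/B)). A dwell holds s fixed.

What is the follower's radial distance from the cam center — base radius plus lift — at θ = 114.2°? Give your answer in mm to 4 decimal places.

seg 1 [0°–54.9°] cycloidal, h=30: full span → s += 30 → s = 30.0000
seg 2 [54.9°–164.5°] uniform, h=15: θ=114.2° here. β=59.3, B=109.6. 15·59.3/109.6 = 8.1159 → s = 38.1159
radial distance = base radius + s = 32 + 38.1159 = 70.1159

70.1159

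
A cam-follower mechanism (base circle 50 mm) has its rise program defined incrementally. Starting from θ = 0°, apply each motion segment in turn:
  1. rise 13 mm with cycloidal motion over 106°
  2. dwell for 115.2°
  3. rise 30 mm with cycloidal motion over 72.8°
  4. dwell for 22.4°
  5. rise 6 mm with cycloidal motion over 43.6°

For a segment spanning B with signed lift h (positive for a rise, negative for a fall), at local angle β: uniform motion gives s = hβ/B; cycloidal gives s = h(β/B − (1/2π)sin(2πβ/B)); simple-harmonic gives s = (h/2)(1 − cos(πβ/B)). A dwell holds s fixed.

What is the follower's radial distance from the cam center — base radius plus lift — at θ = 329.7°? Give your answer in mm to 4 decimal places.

seg 1 [0°–106°] cycloidal, h=13: full span → s += 13 → s = 13.0000
seg 2 [106°–221.2°] dwell: s stays 13.0000
seg 3 [221.2°–294°] cycloidal, h=30: full span → s += 30 → s = 43.0000
seg 4 [294°–316.4°] dwell: s stays 43.0000
seg 5 [316.4°–360°] cycloidal, h=6: θ=329.7° here. β=13.3, B=43.6. 6·(0.3050 − sin(2π·0.3050)/(2π)) = 0.9319 → s = 43.9319
radial distance = base radius + s = 50 + 43.9319 = 93.9319

93.9319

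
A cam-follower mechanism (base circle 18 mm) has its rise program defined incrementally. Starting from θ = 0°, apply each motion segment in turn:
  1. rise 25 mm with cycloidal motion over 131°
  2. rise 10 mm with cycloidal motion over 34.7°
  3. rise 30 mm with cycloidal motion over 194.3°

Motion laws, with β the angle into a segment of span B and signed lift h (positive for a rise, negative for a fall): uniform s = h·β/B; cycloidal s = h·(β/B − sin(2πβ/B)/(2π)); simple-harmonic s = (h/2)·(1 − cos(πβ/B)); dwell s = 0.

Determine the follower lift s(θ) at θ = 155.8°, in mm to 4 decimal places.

seg 1 [0°–131°] cycloidal, h=25: full span → s += 25 → s = 25.0000
seg 2 [131°–165.7°] cycloidal, h=10: θ=155.8° here. β=24.8, B=34.7. 10·(0.7147 − sin(2π·0.7147)/(2π)) = 8.6995 → s = 33.6995

33.6995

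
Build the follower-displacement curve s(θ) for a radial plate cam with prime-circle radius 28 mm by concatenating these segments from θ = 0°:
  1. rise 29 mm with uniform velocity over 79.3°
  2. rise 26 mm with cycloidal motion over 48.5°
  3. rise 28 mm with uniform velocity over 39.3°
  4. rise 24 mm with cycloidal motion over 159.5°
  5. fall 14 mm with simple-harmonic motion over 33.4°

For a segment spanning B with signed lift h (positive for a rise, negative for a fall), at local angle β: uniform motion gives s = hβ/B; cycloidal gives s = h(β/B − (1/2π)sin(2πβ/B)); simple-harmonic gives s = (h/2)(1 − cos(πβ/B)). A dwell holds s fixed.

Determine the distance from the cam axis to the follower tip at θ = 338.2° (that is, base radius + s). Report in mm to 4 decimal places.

seg 1 [0°–79.3°] uniform, h=29: full span → s += 29 → s = 29.0000
seg 2 [79.3°–127.8°] cycloidal, h=26: full span → s += 26 → s = 55.0000
seg 3 [127.8°–167.1°] uniform, h=28: full span → s += 28 → s = 83.0000
seg 4 [167.1°–326.6°] cycloidal, h=24: full span → s += 24 → s = 107.0000
seg 5 [326.6°–360°] simple-harmonic, h=-14: θ=338.2° here. β=11.6, B=33.4. -14/2·(1 − cos(π·0.3473)) = -3.7694 → s = 103.2306
radial distance = base radius + s = 28 + 103.2306 = 131.2306

131.2306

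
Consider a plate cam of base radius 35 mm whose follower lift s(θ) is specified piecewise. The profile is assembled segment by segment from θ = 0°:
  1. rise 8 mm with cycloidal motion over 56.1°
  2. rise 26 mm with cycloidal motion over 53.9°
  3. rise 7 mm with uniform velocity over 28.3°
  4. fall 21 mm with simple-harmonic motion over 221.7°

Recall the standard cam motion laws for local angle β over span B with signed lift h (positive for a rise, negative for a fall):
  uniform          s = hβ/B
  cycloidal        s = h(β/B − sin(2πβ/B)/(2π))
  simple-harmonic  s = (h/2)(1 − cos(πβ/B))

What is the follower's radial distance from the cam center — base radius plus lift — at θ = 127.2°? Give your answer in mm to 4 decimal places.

seg 1 [0°–56.1°] cycloidal, h=8: full span → s += 8 → s = 8.0000
seg 2 [56.1°–110°] cycloidal, h=26: full span → s += 26 → s = 34.0000
seg 3 [110°–138.3°] uniform, h=7: θ=127.2° here. β=17.2, B=28.3. 7·17.2/28.3 = 4.2544 → s = 38.2544
radial distance = base radius + s = 35 + 38.2544 = 73.2544

73.2544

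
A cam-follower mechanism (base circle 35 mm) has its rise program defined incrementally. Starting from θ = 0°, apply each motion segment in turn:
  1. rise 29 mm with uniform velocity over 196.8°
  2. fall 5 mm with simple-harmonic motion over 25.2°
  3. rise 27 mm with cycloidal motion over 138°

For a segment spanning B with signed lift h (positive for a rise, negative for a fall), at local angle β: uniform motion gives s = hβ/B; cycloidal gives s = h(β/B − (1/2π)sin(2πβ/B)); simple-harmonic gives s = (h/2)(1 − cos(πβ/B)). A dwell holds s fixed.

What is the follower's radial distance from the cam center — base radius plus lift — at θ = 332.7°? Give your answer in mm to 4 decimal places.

seg 1 [0°–196.8°] uniform, h=29: full span → s += 29 → s = 29.0000
seg 2 [196.8°–222°] simple-harmonic, h=-5: full span → s += -5 → s = 24.0000
seg 3 [222°–360°] cycloidal, h=27: θ=332.7° here. β=110.7, B=138. 27·(0.8022 − sin(2π·0.8022)/(2π)) = 25.7270 → s = 49.7270
radial distance = base radius + s = 35 + 49.7270 = 84.7270

84.7270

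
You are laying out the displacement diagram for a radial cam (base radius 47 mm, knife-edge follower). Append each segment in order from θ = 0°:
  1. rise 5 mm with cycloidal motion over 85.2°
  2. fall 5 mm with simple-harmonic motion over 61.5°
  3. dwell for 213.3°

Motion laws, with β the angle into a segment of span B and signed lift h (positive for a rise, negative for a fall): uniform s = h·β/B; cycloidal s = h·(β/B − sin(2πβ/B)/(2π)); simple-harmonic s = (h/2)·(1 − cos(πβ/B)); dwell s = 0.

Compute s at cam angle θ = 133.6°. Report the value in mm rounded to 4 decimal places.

seg 1 [0°–85.2°] cycloidal, h=5: full span → s += 5 → s = 5.0000
seg 2 [85.2°–146.7°] simple-harmonic, h=-5: θ=133.6° here. β=48.4, B=61.5. -5/2·(1 − cos(π·0.7870)) = -4.4608 → s = 0.5392

0.5392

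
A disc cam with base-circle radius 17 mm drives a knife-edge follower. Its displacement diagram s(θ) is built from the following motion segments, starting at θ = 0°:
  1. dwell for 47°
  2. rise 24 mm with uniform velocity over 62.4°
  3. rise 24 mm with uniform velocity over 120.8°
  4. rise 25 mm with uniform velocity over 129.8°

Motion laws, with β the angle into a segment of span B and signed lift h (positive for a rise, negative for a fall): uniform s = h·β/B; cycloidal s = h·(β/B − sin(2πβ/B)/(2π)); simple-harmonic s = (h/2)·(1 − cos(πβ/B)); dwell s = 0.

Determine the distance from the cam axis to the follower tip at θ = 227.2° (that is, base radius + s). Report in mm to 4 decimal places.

seg 1 [0°–47°] dwell: s stays 0.0000
seg 2 [47°–109.4°] uniform, h=24: full span → s += 24 → s = 24.0000
seg 3 [109.4°–230.2°] uniform, h=24: θ=227.2° here. β=117.8, B=120.8. 24·117.8/120.8 = 23.4040 → s = 47.4040
radial distance = base radius + s = 17 + 47.4040 = 64.4040

64.4040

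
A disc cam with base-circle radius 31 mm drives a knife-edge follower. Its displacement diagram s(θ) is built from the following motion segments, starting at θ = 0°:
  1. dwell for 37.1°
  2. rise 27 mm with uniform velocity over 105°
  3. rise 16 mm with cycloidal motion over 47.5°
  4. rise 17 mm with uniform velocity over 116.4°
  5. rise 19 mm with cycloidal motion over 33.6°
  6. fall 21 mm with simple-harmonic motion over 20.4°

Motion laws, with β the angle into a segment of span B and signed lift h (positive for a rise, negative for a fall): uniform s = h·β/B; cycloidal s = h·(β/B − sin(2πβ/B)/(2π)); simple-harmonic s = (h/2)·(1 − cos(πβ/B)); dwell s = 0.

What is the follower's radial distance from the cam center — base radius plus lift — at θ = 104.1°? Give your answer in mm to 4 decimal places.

seg 1 [0°–37.1°] dwell: s stays 0.0000
seg 2 [37.1°–142.1°] uniform, h=27: θ=104.1° here. β=67, B=105. 27·67/105 = 17.2286 → s = 17.2286
radial distance = base radius + s = 31 + 17.2286 = 48.2286

48.2286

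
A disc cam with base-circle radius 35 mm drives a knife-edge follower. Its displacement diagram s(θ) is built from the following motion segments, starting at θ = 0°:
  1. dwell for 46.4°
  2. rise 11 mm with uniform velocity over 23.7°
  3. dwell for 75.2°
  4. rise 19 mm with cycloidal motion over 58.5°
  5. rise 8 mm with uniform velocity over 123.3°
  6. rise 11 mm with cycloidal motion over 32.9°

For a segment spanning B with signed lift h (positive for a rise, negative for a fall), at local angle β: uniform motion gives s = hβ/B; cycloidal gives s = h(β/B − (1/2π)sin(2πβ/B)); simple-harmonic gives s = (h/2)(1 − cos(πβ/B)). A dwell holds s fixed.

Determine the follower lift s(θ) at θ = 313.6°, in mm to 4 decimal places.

seg 1 [0°–46.4°] dwell: s stays 0.0000
seg 2 [46.4°–70.1°] uniform, h=11: full span → s += 11 → s = 11.0000
seg 3 [70.1°–145.3°] dwell: s stays 11.0000
seg 4 [145.3°–203.8°] cycloidal, h=19: full span → s += 19 → s = 30.0000
seg 5 [203.8°–327.1°] uniform, h=8: θ=313.6° here. β=109.8, B=123.3. 8·109.8/123.3 = 7.1241 → s = 37.1241

37.1241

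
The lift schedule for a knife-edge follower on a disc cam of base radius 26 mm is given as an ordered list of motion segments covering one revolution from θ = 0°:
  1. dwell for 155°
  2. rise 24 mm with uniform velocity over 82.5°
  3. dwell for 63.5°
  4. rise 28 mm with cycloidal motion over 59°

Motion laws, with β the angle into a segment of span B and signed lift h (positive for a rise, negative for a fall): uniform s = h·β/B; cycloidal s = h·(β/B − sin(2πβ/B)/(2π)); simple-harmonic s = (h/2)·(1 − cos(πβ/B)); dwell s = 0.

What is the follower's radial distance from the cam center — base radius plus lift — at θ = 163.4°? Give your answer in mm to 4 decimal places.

seg 1 [0°–155°] dwell: s stays 0.0000
seg 2 [155°–237.5°] uniform, h=24: θ=163.4° here. β=8.4, B=82.5. 24·8.4/82.5 = 2.4436 → s = 2.4436
radial distance = base radius + s = 26 + 2.4436 = 28.4436

28.4436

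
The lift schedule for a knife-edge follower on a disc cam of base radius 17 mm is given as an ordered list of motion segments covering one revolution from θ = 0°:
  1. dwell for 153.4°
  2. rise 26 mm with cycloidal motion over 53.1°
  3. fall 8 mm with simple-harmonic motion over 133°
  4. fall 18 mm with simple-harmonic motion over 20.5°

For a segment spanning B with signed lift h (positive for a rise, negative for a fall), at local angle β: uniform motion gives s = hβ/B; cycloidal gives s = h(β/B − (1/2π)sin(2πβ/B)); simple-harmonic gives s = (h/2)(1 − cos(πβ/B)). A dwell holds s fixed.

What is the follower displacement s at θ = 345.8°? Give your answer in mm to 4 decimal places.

seg 1 [0°–153.4°] dwell: s stays 0.0000
seg 2 [153.4°–206.5°] cycloidal, h=26: full span → s += 26 → s = 26.0000
seg 3 [206.5°–339.5°] simple-harmonic, h=-8: full span → s += -8 → s = 18.0000
seg 4 [339.5°–360°] simple-harmonic, h=-18: θ=345.8° here. β=6.3, B=20.5. -18/2·(1 − cos(π·0.3073)) = -3.8787 → s = 14.1213

14.1213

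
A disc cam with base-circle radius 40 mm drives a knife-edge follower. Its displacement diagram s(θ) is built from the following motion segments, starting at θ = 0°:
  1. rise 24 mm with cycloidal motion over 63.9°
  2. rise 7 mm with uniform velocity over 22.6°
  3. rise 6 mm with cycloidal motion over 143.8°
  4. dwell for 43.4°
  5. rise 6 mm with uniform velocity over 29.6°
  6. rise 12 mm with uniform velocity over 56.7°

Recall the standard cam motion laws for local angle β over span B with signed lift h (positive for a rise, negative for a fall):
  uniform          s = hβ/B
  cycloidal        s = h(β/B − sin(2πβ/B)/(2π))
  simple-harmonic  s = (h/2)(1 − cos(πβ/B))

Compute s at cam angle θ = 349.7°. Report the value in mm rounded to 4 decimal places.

seg 1 [0°–63.9°] cycloidal, h=24: full span → s += 24 → s = 24.0000
seg 2 [63.9°–86.5°] uniform, h=7: full span → s += 7 → s = 31.0000
seg 3 [86.5°–230.3°] cycloidal, h=6: full span → s += 6 → s = 37.0000
seg 4 [230.3°–273.7°] dwell: s stays 37.0000
seg 5 [273.7°–303.3°] uniform, h=6: full span → s += 6 → s = 43.0000
seg 6 [303.3°–360°] uniform, h=12: θ=349.7° here. β=46.4, B=56.7. 12·46.4/56.7 = 9.8201 → s = 52.8201

52.8201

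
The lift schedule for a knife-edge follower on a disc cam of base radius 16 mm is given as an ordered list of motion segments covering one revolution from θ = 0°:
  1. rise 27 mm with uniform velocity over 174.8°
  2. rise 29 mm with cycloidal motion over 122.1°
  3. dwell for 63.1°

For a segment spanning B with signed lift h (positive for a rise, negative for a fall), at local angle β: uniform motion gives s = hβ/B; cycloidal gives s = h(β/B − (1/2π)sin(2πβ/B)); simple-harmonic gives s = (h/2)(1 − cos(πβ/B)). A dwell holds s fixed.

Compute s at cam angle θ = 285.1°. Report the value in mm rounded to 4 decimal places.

seg 1 [0°–174.8°] uniform, h=27: full span → s += 27 → s = 27.0000
seg 2 [174.8°–296.9°] cycloidal, h=29: θ=285.1° here. β=110.3, B=122.1. 29·(0.9034 − sin(2π·0.9034)/(2π)) = 28.8309 → s = 55.8309

55.8309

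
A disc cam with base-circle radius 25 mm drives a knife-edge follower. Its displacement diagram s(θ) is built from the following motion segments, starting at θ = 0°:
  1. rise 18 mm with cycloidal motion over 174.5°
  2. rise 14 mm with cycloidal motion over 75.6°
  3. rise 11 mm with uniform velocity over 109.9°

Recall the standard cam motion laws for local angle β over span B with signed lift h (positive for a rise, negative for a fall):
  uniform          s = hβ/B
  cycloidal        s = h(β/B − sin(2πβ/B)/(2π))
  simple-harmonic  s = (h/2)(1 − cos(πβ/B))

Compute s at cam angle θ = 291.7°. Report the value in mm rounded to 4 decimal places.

seg 1 [0°–174.5°] cycloidal, h=18: full span → s += 18 → s = 18.0000
seg 2 [174.5°–250.1°] cycloidal, h=14: full span → s += 14 → s = 32.0000
seg 3 [250.1°–360°] uniform, h=11: θ=291.7° here. β=41.6, B=109.9. 11·41.6/109.9 = 4.1638 → s = 36.1638

36.1638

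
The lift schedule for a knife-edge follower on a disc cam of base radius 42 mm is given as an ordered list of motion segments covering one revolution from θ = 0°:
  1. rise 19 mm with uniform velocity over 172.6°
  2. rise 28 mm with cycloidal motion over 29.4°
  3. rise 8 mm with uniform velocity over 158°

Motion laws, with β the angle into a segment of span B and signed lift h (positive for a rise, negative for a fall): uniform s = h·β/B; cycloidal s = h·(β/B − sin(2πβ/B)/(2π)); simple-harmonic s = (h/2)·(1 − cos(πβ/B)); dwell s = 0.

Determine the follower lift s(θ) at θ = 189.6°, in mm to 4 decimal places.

seg 1 [0°–172.6°] uniform, h=19: full span → s += 19 → s = 19.0000
seg 2 [172.6°–202°] cycloidal, h=28: θ=189.6° here. β=17, B=29.4. 28·(0.5782 − sin(2π·0.5782)/(2π)) = 18.2938 → s = 37.2938

37.2938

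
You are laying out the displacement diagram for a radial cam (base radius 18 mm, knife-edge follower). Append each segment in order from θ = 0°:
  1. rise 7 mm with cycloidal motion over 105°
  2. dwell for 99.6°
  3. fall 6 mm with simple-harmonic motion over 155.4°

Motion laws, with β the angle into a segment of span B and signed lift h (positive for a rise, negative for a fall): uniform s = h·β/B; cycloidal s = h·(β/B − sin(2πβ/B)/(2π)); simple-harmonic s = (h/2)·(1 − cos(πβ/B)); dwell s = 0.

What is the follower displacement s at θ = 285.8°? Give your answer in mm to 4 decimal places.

seg 1 [0°–105°] cycloidal, h=7: full span → s += 7 → s = 7.0000
seg 2 [105°–204.6°] dwell: s stays 7.0000
seg 3 [204.6°–360°] simple-harmonic, h=-6: θ=285.8° here. β=81.2, B=155.4. -6/2·(1 − cos(π·0.5225)) = -3.2121 → s = 3.7879

3.7879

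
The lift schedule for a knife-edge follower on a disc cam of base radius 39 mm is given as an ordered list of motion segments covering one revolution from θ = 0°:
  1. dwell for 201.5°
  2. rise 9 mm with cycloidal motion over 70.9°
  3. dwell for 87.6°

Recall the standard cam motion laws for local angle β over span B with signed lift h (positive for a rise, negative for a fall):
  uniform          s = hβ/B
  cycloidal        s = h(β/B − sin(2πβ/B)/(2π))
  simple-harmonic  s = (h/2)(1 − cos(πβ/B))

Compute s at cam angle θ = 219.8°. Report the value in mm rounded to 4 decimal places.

seg 1 [0°–201.5°] dwell: s stays 0.0000
seg 2 [201.5°–272.4°] cycloidal, h=9: θ=219.8° here. β=18.3, B=70.9. 9·(0.2581 − sin(2π·0.2581)/(2π)) = 0.8925 → s = 0.8925

0.8925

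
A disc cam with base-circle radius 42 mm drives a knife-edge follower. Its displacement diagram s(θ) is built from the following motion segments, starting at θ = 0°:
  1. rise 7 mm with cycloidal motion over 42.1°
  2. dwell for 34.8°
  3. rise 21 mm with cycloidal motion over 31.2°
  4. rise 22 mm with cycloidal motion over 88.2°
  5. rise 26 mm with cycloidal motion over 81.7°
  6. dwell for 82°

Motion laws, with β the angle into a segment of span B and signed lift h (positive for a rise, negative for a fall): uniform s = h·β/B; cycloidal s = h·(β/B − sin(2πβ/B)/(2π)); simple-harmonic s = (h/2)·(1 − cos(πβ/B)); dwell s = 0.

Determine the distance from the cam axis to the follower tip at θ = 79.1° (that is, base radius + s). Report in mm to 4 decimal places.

seg 1 [0°–42.1°] cycloidal, h=7: full span → s += 7 → s = 7.0000
seg 2 [42.1°–76.9°] dwell: s stays 7.0000
seg 3 [76.9°–108.1°] cycloidal, h=21: θ=79.1° here. β=2.2, B=31.2. 21·(0.0705 − sin(2π·0.0705)/(2π)) = 0.0480 → s = 7.0480
radial distance = base radius + s = 42 + 7.0480 = 49.0480

49.0480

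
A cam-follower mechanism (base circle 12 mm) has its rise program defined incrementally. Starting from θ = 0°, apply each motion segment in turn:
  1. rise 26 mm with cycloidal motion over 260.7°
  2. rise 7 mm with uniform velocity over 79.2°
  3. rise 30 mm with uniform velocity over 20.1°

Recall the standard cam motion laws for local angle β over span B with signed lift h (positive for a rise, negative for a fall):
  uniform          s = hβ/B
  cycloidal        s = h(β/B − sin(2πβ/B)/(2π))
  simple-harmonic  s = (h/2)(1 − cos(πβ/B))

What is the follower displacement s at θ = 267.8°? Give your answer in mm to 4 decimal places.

seg 1 [0°–260.7°] cycloidal, h=26: full span → s += 26 → s = 26.0000
seg 2 [260.7°–339.9°] uniform, h=7: θ=267.8° here. β=7.1, B=79.2. 7·7.1/79.2 = 0.6275 → s = 26.6275

26.6275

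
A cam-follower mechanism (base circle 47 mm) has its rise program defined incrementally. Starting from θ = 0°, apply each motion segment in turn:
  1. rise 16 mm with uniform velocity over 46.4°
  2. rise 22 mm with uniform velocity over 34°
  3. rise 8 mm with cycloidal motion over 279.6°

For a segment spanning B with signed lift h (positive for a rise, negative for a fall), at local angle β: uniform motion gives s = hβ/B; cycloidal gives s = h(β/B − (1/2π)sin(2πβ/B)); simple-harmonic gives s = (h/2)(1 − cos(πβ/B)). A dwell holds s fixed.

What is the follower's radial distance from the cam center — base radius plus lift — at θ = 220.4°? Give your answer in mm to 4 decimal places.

seg 1 [0°–46.4°] uniform, h=16: full span → s += 16 → s = 16.0000
seg 2 [46.4°–80.4°] uniform, h=22: full span → s += 22 → s = 38.0000
seg 3 [80.4°–360°] cycloidal, h=8: θ=220.4° here. β=140, B=279.6. 8·(0.5007 − sin(2π·0.5007)/(2π)) = 4.0114 → s = 42.0114
radial distance = base radius + s = 47 + 42.0114 = 89.0114

89.0114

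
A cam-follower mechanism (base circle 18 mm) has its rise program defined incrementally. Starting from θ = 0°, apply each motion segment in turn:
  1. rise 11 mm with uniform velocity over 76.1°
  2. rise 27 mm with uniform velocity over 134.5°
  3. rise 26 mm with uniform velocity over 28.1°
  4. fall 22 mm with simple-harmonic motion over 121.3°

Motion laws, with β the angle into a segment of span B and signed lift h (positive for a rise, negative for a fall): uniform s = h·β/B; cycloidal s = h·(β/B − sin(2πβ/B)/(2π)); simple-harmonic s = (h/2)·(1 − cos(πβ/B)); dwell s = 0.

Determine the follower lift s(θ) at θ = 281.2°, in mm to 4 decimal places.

seg 1 [0°–76.1°] uniform, h=11: full span → s += 11 → s = 11.0000
seg 2 [76.1°–210.6°] uniform, h=27: full span → s += 27 → s = 38.0000
seg 3 [210.6°–238.7°] uniform, h=26: full span → s += 26 → s = 64.0000
seg 4 [238.7°–360°] simple-harmonic, h=-22: θ=281.2° here. β=42.5, B=121.3. -22/2·(1 − cos(π·0.3504)) = -6.0175 → s = 57.9825

57.9825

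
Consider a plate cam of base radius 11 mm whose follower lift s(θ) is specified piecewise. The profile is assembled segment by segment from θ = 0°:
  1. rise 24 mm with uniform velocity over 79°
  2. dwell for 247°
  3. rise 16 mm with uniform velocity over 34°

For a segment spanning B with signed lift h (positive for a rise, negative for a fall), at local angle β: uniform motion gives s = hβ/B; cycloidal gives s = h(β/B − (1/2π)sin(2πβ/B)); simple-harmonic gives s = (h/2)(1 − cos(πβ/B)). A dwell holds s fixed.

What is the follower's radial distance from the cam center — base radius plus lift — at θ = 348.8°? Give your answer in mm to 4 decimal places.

seg 1 [0°–79°] uniform, h=24: full span → s += 24 → s = 24.0000
seg 2 [79°–326°] dwell: s stays 24.0000
seg 3 [326°–360°] uniform, h=16: θ=348.8° here. β=22.8, B=34. 16·22.8/34 = 10.7294 → s = 34.7294
radial distance = base radius + s = 11 + 34.7294 = 45.7294

45.7294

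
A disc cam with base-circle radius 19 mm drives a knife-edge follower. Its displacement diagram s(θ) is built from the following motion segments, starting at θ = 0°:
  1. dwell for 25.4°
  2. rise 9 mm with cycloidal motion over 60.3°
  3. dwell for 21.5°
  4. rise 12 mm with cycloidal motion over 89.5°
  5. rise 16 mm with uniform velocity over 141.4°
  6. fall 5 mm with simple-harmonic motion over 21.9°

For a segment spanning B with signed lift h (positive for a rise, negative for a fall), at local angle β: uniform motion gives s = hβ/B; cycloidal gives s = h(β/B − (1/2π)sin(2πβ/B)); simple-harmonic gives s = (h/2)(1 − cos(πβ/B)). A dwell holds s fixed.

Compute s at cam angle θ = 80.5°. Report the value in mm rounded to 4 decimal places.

seg 1 [0°–25.4°] dwell: s stays 0.0000
seg 2 [25.4°–85.7°] cycloidal, h=9: θ=80.5° here. β=55.1, B=60.3. 9·(0.9138 − sin(2π·0.9138)/(2π)) = 8.9626 → s = 8.9626

8.9626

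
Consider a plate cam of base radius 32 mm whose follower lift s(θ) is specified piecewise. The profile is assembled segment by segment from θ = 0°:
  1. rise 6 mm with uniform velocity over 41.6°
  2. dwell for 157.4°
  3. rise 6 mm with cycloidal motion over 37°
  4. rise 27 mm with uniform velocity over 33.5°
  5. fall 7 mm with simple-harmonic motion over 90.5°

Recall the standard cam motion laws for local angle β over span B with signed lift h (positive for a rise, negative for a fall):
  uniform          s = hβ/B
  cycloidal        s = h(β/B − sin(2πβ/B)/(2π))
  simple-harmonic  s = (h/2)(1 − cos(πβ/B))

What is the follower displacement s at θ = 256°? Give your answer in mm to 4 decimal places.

seg 1 [0°–41.6°] uniform, h=6: full span → s += 6 → s = 6.0000
seg 2 [41.6°–199°] dwell: s stays 6.0000
seg 3 [199°–236°] cycloidal, h=6: full span → s += 6 → s = 12.0000
seg 4 [236°–269.5°] uniform, h=27: θ=256° here. β=20, B=33.5. 27·20/33.5 = 16.1194 → s = 28.1194

28.1194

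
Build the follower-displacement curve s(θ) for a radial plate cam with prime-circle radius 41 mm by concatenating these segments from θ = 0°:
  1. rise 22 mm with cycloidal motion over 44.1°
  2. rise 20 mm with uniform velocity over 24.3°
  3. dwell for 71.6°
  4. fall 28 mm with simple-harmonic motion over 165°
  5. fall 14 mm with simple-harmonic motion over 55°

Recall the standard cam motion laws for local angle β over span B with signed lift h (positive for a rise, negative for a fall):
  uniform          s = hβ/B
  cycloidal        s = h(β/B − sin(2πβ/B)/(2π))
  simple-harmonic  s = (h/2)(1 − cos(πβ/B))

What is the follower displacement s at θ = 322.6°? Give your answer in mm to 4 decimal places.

seg 1 [0°–44.1°] cycloidal, h=22: full span → s += 22 → s = 22.0000
seg 2 [44.1°–68.4°] uniform, h=20: full span → s += 20 → s = 42.0000
seg 3 [68.4°–140°] dwell: s stays 42.0000
seg 4 [140°–305°] simple-harmonic, h=-28: full span → s += -28 → s = 14.0000
seg 5 [305°–360°] simple-harmonic, h=-14: θ=322.6° here. β=17.6, B=55. -14/2·(1 − cos(π·0.3200)) = -3.2492 → s = 10.7508

10.7508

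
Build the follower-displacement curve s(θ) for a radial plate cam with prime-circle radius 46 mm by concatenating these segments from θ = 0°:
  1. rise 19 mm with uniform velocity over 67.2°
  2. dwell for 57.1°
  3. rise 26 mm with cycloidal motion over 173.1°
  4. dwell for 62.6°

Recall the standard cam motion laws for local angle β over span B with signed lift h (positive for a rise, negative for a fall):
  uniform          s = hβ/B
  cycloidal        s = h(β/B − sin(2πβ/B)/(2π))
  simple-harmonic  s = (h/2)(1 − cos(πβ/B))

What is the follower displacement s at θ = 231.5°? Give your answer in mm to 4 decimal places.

seg 1 [0°–67.2°] uniform, h=19: full span → s += 19 → s = 19.0000
seg 2 [67.2°–124.3°] dwell: s stays 19.0000
seg 3 [124.3°–297.4°] cycloidal, h=26: θ=231.5° here. β=107.2, B=173.1. 26·(0.6193 − sin(2π·0.6193)/(2π)) = 18.9210 → s = 37.9210

37.9210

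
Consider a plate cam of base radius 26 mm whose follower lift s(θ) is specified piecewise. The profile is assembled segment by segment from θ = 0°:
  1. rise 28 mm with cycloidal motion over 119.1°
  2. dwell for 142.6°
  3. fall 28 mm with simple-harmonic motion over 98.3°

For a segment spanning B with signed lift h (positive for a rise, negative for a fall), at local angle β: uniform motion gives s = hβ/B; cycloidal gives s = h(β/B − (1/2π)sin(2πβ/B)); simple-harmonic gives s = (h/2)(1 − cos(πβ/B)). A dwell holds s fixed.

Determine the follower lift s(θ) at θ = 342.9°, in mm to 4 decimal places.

seg 1 [0°–119.1°] cycloidal, h=28: full span → s += 28 → s = 28.0000
seg 2 [119.1°–261.7°] dwell: s stays 28.0000
seg 3 [261.7°–360°] simple-harmonic, h=-28: θ=342.9° here. β=81.2, B=98.3. -28/2·(1 − cos(π·0.8260)) = -25.9609 → s = 2.0391

2.0391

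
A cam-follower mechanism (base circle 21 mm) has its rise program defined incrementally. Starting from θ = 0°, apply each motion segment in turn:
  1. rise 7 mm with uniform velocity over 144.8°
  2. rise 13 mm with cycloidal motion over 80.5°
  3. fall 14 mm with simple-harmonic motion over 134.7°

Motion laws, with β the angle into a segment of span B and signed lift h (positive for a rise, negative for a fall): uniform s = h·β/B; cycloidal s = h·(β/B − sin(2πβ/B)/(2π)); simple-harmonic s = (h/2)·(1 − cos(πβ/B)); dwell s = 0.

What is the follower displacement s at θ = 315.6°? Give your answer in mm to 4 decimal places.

seg 1 [0°–144.8°] uniform, h=7: full span → s += 7 → s = 7.0000
seg 2 [144.8°–225.3°] cycloidal, h=13: full span → s += 13 → s = 20.0000
seg 3 [225.3°–360°] simple-harmonic, h=-14: θ=315.6° here. β=90.3, B=134.7. -14/2·(1 − cos(π·0.6704)) = -10.5705 → s = 9.4295

9.4295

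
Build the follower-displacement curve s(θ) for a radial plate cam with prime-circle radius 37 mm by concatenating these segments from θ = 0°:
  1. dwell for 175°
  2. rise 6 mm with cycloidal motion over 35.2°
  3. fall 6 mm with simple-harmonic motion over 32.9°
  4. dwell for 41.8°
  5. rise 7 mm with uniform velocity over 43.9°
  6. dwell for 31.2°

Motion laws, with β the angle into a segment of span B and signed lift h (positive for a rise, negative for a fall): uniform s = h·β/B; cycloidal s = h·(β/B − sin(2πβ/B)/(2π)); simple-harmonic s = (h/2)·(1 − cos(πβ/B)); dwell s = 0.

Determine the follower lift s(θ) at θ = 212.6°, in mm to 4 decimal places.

seg 1 [0°–175°] dwell: s stays 0.0000
seg 2 [175°–210.2°] cycloidal, h=6: full span → s += 6 → s = 6.0000
seg 3 [210.2°–243.1°] simple-harmonic, h=-6: θ=212.6° here. β=2.4, B=32.9. -6/2·(1 − cos(π·0.0729)) = -0.0784 → s = 5.9216

5.9216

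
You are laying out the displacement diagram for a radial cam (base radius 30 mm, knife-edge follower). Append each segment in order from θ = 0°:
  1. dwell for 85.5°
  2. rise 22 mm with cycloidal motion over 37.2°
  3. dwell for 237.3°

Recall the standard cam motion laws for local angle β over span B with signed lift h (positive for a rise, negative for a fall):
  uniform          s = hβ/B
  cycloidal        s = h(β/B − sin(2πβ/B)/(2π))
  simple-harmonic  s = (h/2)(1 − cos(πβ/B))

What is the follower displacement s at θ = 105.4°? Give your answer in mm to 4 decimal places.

seg 1 [0°–85.5°] dwell: s stays 0.0000
seg 2 [85.5°–122.7°] cycloidal, h=22: θ=105.4° here. β=19.9, B=37.2. 22·(0.5349 − sin(2π·0.5349)/(2π)) = 12.5315 → s = 12.5315

12.5315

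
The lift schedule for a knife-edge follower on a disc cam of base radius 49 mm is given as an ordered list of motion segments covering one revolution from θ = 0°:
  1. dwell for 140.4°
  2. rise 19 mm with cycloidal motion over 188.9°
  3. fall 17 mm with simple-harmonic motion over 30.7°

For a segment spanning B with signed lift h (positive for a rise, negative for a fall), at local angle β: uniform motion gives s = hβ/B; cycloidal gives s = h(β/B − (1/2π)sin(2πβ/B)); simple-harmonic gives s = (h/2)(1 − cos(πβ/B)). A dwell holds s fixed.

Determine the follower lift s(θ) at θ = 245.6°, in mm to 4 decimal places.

seg 1 [0°–140.4°] dwell: s stays 0.0000
seg 2 [140.4°–329.3°] cycloidal, h=19: θ=245.6° here. β=105.2, B=188.9. 19·(0.5569 − sin(2π·0.5569)/(2π)) = 11.6396 → s = 11.6396

11.6396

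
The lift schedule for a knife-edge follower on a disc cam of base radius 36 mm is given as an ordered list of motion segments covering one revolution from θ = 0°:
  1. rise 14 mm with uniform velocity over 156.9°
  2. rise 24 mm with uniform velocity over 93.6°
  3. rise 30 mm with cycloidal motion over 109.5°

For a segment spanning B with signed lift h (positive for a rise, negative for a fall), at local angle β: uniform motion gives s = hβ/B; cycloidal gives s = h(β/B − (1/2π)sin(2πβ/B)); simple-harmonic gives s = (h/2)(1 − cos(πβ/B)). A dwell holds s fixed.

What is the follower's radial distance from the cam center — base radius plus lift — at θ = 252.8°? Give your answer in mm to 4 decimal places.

seg 1 [0°–156.9°] uniform, h=14: full span → s += 14 → s = 14.0000
seg 2 [156.9°–250.5°] uniform, h=24: full span → s += 24 → s = 38.0000
seg 3 [250.5°–360°] cycloidal, h=30: θ=252.8° here. β=2.3, B=109.5. 30·(0.0210 − sin(2π·0.0210)/(2π)) = 0.0018 → s = 38.0018
radial distance = base radius + s = 36 + 38.0018 = 74.0018

74.0018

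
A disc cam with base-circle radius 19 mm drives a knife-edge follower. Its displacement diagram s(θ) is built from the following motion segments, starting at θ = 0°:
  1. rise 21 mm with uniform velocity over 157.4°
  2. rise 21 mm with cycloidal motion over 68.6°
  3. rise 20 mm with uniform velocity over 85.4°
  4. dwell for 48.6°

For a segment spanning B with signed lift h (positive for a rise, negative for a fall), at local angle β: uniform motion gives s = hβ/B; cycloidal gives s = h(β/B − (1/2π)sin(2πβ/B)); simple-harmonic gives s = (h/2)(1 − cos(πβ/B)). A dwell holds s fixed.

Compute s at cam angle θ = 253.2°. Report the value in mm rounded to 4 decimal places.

seg 1 [0°–157.4°] uniform, h=21: full span → s += 21 → s = 21.0000
seg 2 [157.4°–226°] cycloidal, h=21: full span → s += 21 → s = 42.0000
seg 3 [226°–311.4°] uniform, h=20: θ=253.2° here. β=27.2, B=85.4. 20·27.2/85.4 = 6.3700 → s = 48.3700

48.3700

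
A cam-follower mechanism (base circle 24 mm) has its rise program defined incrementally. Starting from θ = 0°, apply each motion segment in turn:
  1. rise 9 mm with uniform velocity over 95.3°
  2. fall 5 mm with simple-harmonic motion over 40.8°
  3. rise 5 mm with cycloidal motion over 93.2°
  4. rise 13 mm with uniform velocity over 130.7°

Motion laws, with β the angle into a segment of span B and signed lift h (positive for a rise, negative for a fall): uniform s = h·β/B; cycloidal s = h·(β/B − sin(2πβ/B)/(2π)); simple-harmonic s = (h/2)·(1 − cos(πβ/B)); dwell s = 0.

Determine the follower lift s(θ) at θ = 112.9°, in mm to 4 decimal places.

seg 1 [0°–95.3°] uniform, h=9: full span → s += 9 → s = 9.0000
seg 2 [95.3°–136.1°] simple-harmonic, h=-5: θ=112.9° here. β=17.6, B=40.8. -5/2·(1 − cos(π·0.4314)) = -1.9652 → s = 7.0348

7.0348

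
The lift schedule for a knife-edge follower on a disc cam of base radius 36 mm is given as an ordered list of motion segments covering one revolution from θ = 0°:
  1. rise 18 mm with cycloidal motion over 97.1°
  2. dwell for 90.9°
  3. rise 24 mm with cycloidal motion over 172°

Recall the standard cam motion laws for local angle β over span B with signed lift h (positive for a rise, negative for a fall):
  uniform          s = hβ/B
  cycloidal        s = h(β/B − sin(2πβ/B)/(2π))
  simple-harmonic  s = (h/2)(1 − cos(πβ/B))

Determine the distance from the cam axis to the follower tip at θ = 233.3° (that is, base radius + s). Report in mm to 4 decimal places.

seg 1 [0°–97.1°] cycloidal, h=18: full span → s += 18 → s = 18.0000
seg 2 [97.1°–188°] dwell: s stays 18.0000
seg 3 [188°–360°] cycloidal, h=24: θ=233.3° here. β=45.3, B=172. 24·(0.2634 − sin(2π·0.2634)/(2π)) = 2.5147 → s = 20.5147
radial distance = base radius + s = 36 + 20.5147 = 56.5147

56.5147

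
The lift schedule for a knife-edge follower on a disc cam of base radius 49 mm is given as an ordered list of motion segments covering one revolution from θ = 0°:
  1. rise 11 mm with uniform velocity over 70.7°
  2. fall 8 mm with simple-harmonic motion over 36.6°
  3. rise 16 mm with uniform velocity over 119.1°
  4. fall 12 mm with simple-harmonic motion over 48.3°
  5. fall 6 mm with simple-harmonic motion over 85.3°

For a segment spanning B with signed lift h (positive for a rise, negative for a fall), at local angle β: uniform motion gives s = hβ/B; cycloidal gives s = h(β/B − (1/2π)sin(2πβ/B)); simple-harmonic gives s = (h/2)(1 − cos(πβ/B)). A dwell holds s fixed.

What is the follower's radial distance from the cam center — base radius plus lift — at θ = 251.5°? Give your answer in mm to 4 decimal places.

seg 1 [0°–70.7°] uniform, h=11: full span → s += 11 → s = 11.0000
seg 2 [70.7°–107.3°] simple-harmonic, h=-8: full span → s += -8 → s = 3.0000
seg 3 [107.3°–226.4°] uniform, h=16: full span → s += 16 → s = 19.0000
seg 4 [226.4°–274.7°] simple-harmonic, h=-12: θ=251.5° here. β=25.1, B=48.3. -12/2·(1 − cos(π·0.5197)) = -6.3705 → s = 12.6295
radial distance = base radius + s = 49 + 12.6295 = 61.6295

61.6295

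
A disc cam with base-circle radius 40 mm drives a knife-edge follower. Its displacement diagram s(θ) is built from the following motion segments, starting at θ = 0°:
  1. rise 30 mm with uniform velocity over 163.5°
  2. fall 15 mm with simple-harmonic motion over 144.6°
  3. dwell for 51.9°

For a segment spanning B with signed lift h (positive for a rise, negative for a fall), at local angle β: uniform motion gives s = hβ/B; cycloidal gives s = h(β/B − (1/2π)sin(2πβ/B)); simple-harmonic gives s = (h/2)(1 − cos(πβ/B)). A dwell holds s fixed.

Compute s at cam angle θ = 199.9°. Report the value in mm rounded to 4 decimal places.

seg 1 [0°–163.5°] uniform, h=30: full span → s += 30 → s = 30.0000
seg 2 [163.5°–308.1°] simple-harmonic, h=-15: θ=199.9° here. β=36.4, B=144.6. -15/2·(1 − cos(π·0.2517)) = -2.2256 → s = 27.7744

27.7744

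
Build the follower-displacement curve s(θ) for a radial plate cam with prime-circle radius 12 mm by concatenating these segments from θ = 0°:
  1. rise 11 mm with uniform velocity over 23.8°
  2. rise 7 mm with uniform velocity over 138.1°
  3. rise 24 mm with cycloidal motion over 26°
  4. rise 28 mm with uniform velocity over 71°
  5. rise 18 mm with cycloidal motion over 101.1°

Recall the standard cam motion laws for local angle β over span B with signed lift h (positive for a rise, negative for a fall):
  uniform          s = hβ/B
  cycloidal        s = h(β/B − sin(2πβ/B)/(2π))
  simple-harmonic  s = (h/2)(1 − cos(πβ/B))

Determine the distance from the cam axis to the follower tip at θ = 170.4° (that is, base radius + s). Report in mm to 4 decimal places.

seg 1 [0°–23.8°] uniform, h=11: full span → s += 11 → s = 11.0000
seg 2 [23.8°–161.9°] uniform, h=7: full span → s += 7 → s = 18.0000
seg 3 [161.9°–187.9°] cycloidal, h=24: θ=170.4° here. β=8.5, B=26. 24·(0.3269 − sin(2π·0.3269)/(2π)) = 4.4640 → s = 22.4640
radial distance = base radius + s = 12 + 22.4640 = 34.4640

34.4640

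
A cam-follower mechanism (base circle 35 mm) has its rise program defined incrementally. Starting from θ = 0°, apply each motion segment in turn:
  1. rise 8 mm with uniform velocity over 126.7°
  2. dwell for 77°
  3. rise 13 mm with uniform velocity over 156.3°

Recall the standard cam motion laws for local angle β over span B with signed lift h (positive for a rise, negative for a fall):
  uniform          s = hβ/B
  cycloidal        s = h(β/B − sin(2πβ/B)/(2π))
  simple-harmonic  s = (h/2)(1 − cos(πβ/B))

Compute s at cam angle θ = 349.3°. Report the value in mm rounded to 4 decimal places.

seg 1 [0°–126.7°] uniform, h=8: full span → s += 8 → s = 8.0000
seg 2 [126.7°–203.7°] dwell: s stays 8.0000
seg 3 [203.7°–360°] uniform, h=13: θ=349.3° here. β=145.6, B=156.3. 13·145.6/156.3 = 12.1100 → s = 20.1100

20.1100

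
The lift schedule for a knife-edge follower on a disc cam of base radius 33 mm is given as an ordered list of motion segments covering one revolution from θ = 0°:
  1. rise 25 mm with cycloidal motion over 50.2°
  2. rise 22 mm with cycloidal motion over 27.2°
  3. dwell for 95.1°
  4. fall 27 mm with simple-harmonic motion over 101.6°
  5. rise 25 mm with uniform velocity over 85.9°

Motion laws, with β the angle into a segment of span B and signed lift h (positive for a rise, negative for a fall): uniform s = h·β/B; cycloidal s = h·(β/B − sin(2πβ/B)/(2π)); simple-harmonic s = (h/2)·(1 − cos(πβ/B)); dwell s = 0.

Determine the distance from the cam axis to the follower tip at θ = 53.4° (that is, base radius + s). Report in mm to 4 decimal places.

seg 1 [0°–50.2°] cycloidal, h=25: full span → s += 25 → s = 25.0000
seg 2 [50.2°–77.4°] cycloidal, h=22: θ=53.4° here. β=3.2, B=27.2. 22·(0.1176 − sin(2π·0.1176)/(2π)) = 0.2294 → s = 25.2294
radial distance = base radius + s = 33 + 25.2294 = 58.2294

58.2294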